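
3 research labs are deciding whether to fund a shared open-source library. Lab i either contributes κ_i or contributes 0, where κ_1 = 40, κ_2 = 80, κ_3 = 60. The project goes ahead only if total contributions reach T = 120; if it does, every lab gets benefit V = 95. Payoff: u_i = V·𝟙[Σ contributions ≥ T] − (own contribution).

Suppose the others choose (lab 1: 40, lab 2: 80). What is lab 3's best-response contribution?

Others' total = 120 ≥ 120; contributing adds cost 60 for no extra benefit.
Best response: 0.

0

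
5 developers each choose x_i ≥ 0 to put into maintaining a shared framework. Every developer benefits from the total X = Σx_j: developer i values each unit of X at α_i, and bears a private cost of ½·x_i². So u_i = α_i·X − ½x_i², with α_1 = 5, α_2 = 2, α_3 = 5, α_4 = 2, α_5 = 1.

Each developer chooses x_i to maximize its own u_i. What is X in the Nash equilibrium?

Developer i's FOC: ∂u_i/∂x_i = α_i − x_i = 0, so x_i* = α_i.
NE contributions = (5, 2, 5, 2, 1); X = 15.

15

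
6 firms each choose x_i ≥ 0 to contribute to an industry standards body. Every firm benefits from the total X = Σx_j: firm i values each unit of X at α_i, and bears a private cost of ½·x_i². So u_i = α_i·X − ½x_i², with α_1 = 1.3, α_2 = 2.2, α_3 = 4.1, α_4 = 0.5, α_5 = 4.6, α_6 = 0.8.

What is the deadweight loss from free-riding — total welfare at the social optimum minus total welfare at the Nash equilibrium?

387.195

Firm i's FOC: ∂u_i/∂x_i = α_i − x_i = 0, so x_i* = α_i.
NE contributions = (1.3, 2.2, 4.1, 0.5, 4.6, 0.8); X = 13.5.
W^NE = (Σα)·X − ½Σα_i² = 13.5² − ½·45.39 = 159.555.
Planner sets x_i = Σα_j = 13.5 for every i, so X^SO = 6·13.5 = 81.
W^SO = (Σα)·X^SO − ½·6·(Σα)² = (6/2)·13.5² = 546.75.
Deadweight loss = W^SO − W^NE = 387.195.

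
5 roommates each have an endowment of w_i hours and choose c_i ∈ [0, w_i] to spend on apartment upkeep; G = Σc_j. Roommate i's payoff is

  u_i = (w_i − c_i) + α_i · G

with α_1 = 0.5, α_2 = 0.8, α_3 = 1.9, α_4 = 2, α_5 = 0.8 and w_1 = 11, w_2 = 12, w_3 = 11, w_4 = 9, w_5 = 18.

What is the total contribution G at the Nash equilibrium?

20

∂u_i/∂c_i = α_i − 1, so roommate i contributes w_i if α_i > 1, else 0.
α_i > 1 for i ∈ {3, 4}; NE contributions (0, 0, 11, 9, 0), G = 20.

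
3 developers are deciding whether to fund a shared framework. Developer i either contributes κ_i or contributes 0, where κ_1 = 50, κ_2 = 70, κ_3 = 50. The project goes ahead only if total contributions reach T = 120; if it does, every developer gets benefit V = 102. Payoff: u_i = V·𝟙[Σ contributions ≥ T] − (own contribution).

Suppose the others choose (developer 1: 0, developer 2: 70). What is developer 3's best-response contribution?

Others' total = 70. Contributing 50 brings total to 120 ≥ 120: gain V − κ_3 = 52.
Best response: 50.

50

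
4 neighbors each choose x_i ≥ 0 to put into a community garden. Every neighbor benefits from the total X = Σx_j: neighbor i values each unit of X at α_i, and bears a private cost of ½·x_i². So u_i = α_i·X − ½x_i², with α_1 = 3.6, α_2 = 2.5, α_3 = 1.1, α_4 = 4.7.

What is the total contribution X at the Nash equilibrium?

11.9

Neighbor i's FOC: ∂u_i/∂x_i = α_i − x_i = 0, so x_i* = α_i.
NE contributions = (3.6, 2.5, 1.1, 4.7); X = 11.9.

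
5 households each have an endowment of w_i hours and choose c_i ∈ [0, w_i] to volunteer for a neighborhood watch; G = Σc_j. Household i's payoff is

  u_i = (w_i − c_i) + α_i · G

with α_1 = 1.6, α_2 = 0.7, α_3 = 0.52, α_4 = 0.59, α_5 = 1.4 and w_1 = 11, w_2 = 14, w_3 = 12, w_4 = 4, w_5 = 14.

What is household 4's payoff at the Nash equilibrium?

18.75

∂u_i/∂c_i = α_i − 1, so household i contributes w_i if α_i > 1, else 0.
α_i > 1 for i ∈ {1, 5}; NE contributions (11, 0, 0, 0, 14), G = 25.
u_4 = (4 − 0) + 0.59·25 = 18.75.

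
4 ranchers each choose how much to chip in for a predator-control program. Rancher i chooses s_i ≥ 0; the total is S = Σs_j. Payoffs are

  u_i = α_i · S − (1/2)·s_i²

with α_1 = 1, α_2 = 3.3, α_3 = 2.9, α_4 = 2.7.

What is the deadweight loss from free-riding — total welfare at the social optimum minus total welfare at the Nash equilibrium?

Rancher i's FOC: ∂u_i/∂s_i = α_i − s_i = 0, so s_i* = α_i.
NE contributions = (1, 3.3, 2.9, 2.7); S = 9.9.
W^NE = (Σα)·S − ½Σα_i² = 9.9² − ½·27.59 = 84.215.
Planner sets s_i = Σα_j = 9.9 for every i, so S^SO = 4·9.9 = 39.6.
W^SO = (Σα)·S^SO − ½·4·(Σα)² = (4/2)·9.9² = 196.02.
Deadweight loss = W^SO − W^NE = 111.805.

111.805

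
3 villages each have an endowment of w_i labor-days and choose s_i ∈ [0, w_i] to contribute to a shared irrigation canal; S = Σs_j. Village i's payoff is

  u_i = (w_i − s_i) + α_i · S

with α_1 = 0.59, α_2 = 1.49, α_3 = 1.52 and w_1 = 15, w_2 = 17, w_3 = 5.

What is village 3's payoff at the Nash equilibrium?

33.44

∂u_i/∂s_i = α_i − 1, so village i contributes w_i if α_i > 1, else 0.
α_i > 1 for i ∈ {2, 3}; NE contributions (0, 17, 5), S = 22.
u_3 = (5 − 5) + 1.52·22 = 33.44.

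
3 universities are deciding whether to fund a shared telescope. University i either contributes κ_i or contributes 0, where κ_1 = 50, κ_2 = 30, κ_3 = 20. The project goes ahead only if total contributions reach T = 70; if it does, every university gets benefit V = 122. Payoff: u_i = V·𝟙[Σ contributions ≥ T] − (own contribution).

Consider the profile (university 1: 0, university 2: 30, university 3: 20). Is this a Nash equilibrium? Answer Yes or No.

No

Total = 50 < 70: not provided.
University 1 (pledges 0, payoff 0): pledging 50 → total 100, payoff 72. Profitable deviation.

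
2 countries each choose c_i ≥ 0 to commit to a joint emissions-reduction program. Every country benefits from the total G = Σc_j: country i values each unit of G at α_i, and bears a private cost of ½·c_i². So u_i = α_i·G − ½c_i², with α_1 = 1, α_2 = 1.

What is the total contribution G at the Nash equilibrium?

2

Country i's FOC: ∂u_i/∂c_i = α_i − c_i = 0, so c_i* = α_i.
NE contributions = (1, 1); G = 2.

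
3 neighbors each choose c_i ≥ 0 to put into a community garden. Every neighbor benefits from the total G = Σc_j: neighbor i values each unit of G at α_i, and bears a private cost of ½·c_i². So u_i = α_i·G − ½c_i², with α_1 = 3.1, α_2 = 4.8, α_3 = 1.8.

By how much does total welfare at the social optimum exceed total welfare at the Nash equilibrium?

64.99

Neighbor i's FOC: ∂u_i/∂c_i = α_i − c_i = 0, so c_i* = α_i.
NE contributions = (3.1, 4.8, 1.8); G = 9.7.
W^NE = (Σα)·G − ½Σα_i² = 9.7² − ½·35.89 = 76.145.
Planner sets c_i = Σα_j = 9.7 for every i, so G^SO = 3·9.7 = 29.1.
W^SO = (Σα)·G^SO − ½·3·(Σα)² = (3/2)·9.7² = 141.135.
Deadweight loss = W^SO − W^NE = 64.99.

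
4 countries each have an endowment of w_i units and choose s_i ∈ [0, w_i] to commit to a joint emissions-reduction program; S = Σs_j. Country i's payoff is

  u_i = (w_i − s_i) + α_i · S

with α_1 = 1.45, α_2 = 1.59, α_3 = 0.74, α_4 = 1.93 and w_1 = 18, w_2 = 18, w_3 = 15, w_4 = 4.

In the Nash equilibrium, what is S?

40

∂u_i/∂s_i = α_i − 1, so country i contributes w_i if α_i > 1, else 0.
α_i > 1 for i ∈ {1, 2, 4}; NE contributions (18, 18, 0, 4), S = 40.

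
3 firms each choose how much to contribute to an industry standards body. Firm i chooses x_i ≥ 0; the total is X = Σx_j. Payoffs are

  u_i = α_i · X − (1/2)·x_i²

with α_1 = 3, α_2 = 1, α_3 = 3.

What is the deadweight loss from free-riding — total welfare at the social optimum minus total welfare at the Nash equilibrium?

Firm i's FOC: ∂u_i/∂x_i = α_i − x_i = 0, so x_i* = α_i.
NE contributions = (3, 1, 3); X = 7.
W^NE = (Σα)·X − ½Σα_i² = 7² − ½·19 = 39.5.
Planner sets x_i = Σα_j = 7 for every i, so X^SO = 3·7 = 21.
W^SO = (Σα)·X^SO − ½·3·(Σα)² = (3/2)·7² = 73.5.
Deadweight loss = W^SO − W^NE = 34.

34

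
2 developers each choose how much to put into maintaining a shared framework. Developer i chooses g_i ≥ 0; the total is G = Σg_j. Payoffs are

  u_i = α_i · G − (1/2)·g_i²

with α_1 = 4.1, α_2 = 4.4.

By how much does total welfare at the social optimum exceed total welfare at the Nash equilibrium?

Developer i's FOC: ∂u_i/∂g_i = α_i − g_i = 0, so g_i* = α_i.
NE contributions = (4.1, 4.4); G = 8.5.
W^NE = (Σα)·G − ½Σα_i² = 8.5² − ½·36.17 = 54.165.
Planner sets g_i = Σα_j = 8.5 for every i, so G^SO = 2·8.5 = 17.
W^SO = (Σα)·G^SO − ½·2·(Σα)² = (2/2)·8.5² = 72.25.
Deadweight loss = W^SO − W^NE = 18.085.

18.085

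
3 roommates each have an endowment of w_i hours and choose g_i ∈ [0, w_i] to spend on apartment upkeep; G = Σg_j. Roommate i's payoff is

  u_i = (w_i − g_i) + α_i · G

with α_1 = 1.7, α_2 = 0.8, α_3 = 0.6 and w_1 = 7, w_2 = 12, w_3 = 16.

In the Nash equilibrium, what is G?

∂u_i/∂g_i = α_i − 1, so roommate i contributes w_i if α_i > 1, else 0.
α_i > 1 for i ∈ {1}; NE contributions (7, 0, 0), G = 7.

7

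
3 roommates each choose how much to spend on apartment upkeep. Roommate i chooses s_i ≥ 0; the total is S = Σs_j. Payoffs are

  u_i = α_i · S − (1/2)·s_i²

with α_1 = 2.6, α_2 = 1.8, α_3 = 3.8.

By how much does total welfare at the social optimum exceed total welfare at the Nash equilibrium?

45.84

Roommate i's FOC: ∂u_i/∂s_i = α_i − s_i = 0, so s_i* = α_i.
NE contributions = (2.6, 1.8, 3.8); S = 8.2.
W^NE = (Σα)·S − ½Σα_i² = 8.2² − ½·24.44 = 55.02.
Planner sets s_i = Σα_j = 8.2 for every i, so S^SO = 3·8.2 = 24.6.
W^SO = (Σα)·S^SO − ½·3·(Σα)² = (3/2)·8.2² = 100.86.
Deadweight loss = W^SO − W^NE = 45.84.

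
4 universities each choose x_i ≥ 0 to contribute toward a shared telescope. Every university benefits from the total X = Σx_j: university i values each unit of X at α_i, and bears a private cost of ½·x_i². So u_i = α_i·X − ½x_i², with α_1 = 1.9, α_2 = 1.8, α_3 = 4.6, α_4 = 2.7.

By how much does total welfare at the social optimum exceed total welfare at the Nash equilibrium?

138.65

University i's FOC: ∂u_i/∂x_i = α_i − x_i = 0, so x_i* = α_i.
NE contributions = (1.9, 1.8, 4.6, 2.7); X = 11.
W^NE = (Σα)·X − ½Σα_i² = 11² − ½·35.3 = 103.35.
Planner sets x_i = Σα_j = 11 for every i, so X^SO = 4·11 = 44.
W^SO = (Σα)·X^SO − ½·4·(Σα)² = (4/2)·11² = 242.
Deadweight loss = W^SO − W^NE = 138.65.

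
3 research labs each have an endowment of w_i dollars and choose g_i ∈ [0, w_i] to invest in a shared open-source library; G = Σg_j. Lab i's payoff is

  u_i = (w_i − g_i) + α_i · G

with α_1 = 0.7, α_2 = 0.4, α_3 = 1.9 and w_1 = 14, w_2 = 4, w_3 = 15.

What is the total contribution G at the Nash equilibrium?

∂u_i/∂g_i = α_i − 1, so lab i contributes w_i if α_i > 1, else 0.
α_i > 1 for i ∈ {3}; NE contributions (0, 0, 15), G = 15.

15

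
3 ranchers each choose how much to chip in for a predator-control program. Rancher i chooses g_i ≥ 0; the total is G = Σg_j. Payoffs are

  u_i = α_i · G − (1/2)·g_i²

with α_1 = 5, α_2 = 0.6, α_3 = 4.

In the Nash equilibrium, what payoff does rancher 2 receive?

5.58

Rancher i's FOC: ∂u_i/∂g_i = α_i − g_i = 0, so g_i* = α_i.
NE contributions = (5, 0.6, 4); G = 9.6.
u_2 = α_2·G − ½·(g_2)² = 0.6·9.6 − ½·0.6² = 5.58.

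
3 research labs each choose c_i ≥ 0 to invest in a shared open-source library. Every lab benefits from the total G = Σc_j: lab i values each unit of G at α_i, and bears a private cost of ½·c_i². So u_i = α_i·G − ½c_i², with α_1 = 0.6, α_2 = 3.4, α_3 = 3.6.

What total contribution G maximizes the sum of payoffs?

22.8

Planner FOC: ∂(Σu_j)/∂c_i = (Σα_j) − c_i = 0, so c_i^SO = Σα_j = 7.6 for every i; G^SO = 22.8.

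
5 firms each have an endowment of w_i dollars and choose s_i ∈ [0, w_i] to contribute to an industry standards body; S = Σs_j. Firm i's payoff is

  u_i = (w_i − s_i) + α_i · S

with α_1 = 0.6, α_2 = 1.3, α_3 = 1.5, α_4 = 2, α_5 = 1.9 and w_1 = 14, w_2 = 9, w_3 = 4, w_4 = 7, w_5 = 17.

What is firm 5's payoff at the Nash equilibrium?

∂u_i/∂s_i = α_i − 1, so firm i contributes w_i if α_i > 1, else 0.
α_i > 1 for i ∈ {2, 3, 4, 5}; NE contributions (0, 9, 4, 7, 17), S = 37.
u_5 = (17 − 17) + 1.9·37 = 70.3.

70.3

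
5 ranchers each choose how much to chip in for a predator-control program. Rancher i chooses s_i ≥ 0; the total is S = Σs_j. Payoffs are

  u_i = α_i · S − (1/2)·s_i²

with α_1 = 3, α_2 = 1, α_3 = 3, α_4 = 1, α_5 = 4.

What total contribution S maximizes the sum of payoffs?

60

Planner FOC: ∂(Σu_j)/∂s_i = (Σα_j) − s_i = 0, so s_i^SO = Σα_j = 12 for every i; S^SO = 60.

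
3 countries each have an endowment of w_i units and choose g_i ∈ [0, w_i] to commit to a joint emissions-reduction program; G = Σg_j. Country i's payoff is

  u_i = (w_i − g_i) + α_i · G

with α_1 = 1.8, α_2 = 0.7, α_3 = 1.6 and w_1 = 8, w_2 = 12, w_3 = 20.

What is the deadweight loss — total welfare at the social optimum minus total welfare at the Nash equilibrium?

37.2

∂u_i/∂g_i = α_i − 1, so country i contributes w_i if α_i > 1, else 0.
α_i > 1 for i ∈ {1, 3}; NE contributions (8, 0, 20), G = 28.
W^NE = Σw_i − G^NE + (Σα_i)·G^NE = 40 + 3.1·28 = 126.8.
Planner: ∂(Σu_j)/∂g_i = Σα_j − 1 = 3.1 > 0, so everyone contributes w_i; G^SO = 40, W^SO = 40 + 3.1·40 = 164.
Deadweight loss = 37.2.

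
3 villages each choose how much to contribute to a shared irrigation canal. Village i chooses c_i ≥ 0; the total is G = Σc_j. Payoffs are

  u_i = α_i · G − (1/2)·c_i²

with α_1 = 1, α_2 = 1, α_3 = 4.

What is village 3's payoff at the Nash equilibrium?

16

Village i's FOC: ∂u_i/∂c_i = α_i − c_i = 0, so c_i* = α_i.
NE contributions = (1, 1, 4); G = 6.
u_3 = α_3·G − ½·(c_3)² = 4·6 − ½·4² = 16.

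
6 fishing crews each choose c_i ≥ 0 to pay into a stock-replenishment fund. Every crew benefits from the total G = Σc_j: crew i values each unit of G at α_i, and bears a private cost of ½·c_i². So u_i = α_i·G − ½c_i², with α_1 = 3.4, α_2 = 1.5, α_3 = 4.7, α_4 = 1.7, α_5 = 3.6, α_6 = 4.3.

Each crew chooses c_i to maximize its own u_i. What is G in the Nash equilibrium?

Crew i's FOC: ∂u_i/∂c_i = α_i − c_i = 0, so c_i* = α_i.
NE contributions = (3.4, 1.5, 4.7, 1.7, 3.6, 4.3); G = 19.2.

19.2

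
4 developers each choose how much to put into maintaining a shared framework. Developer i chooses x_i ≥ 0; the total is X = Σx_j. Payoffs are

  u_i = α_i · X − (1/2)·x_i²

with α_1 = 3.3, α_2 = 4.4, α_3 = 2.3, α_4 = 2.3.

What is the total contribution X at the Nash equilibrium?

Developer i's FOC: ∂u_i/∂x_i = α_i − x_i = 0, so x_i* = α_i.
NE contributions = (3.3, 4.4, 2.3, 2.3); X = 12.3.

12.3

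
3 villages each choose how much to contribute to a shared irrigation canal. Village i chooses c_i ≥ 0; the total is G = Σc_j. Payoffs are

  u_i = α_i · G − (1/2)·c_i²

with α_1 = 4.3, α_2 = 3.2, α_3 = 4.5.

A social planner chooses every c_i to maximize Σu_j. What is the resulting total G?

36

Planner FOC: ∂(Σu_j)/∂c_i = (Σα_j) − c_i = 0, so c_i^SO = Σα_j = 12 for every i; G^SO = 36.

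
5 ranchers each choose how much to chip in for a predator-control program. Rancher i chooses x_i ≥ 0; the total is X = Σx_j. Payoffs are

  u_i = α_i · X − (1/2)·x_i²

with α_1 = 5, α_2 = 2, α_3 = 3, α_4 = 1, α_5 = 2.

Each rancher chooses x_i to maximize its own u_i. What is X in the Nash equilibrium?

Rancher i's FOC: ∂u_i/∂x_i = α_i − x_i = 0, so x_i* = α_i.
NE contributions = (5, 2, 3, 1, 2); X = 13.

13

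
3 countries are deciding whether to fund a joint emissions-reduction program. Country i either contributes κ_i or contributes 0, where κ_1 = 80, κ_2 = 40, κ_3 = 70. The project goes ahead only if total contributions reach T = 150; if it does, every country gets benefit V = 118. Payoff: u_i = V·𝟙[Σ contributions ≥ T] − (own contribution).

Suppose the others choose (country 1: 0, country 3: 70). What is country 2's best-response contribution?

0

Others' total = 70. Even contributing 40 gives 110 < 150: no benefit either way.
Best response: 0.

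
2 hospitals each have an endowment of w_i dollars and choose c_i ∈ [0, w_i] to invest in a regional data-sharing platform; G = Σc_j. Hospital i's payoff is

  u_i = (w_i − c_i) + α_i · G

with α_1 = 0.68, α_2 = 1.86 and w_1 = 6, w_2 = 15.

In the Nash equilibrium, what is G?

∂u_i/∂c_i = α_i − 1, so hospital i contributes w_i if α_i > 1, else 0.
α_i > 1 for i ∈ {2}; NE contributions (0, 15), G = 15.

15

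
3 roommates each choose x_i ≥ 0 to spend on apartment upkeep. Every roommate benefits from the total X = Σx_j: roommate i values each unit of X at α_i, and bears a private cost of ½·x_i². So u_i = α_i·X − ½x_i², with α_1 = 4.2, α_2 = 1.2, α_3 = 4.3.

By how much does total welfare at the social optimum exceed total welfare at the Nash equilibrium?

Roommate i's FOC: ∂u_i/∂x_i = α_i − x_i = 0, so x_i* = α_i.
NE contributions = (4.2, 1.2, 4.3); X = 9.7.
W^NE = (Σα)·X − ½Σα_i² = 9.7² − ½·37.57 = 75.305.
Planner sets x_i = Σα_j = 9.7 for every i, so X^SO = 3·9.7 = 29.1.
W^SO = (Σα)·X^SO − ½·3·(Σα)² = (3/2)·9.7² = 141.135.
Deadweight loss = W^SO − W^NE = 65.83.

65.83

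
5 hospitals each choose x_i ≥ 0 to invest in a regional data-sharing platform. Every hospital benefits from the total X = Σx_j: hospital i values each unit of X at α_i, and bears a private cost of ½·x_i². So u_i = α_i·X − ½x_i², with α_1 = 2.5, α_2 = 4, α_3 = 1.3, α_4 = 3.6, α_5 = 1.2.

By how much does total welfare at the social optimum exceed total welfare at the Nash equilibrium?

Hospital i's FOC: ∂u_i/∂x_i = α_i − x_i = 0, so x_i* = α_i.
NE contributions = (2.5, 4, 1.3, 3.6, 1.2); X = 12.6.
W^NE = (Σα)·X − ½Σα_i² = 12.6² − ½·38.34 = 139.59.
Planner sets x_i = Σα_j = 12.6 for every i, so X^SO = 5·12.6 = 63.
W^SO = (Σα)·X^SO − ½·5·(Σα)² = (5/2)·12.6² = 396.9.
Deadweight loss = W^SO − W^NE = 257.31.

257.31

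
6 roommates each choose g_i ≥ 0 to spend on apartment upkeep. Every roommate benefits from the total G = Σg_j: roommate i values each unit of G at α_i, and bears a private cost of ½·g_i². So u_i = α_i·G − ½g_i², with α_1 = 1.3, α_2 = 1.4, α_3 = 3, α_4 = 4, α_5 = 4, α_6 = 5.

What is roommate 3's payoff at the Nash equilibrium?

51.6

Roommate i's FOC: ∂u_i/∂g_i = α_i − g_i = 0, so g_i* = α_i.
NE contributions = (1.3, 1.4, 3, 4, 4, 5); G = 18.7.
u_3 = α_3·G − ½·(g_3)² = 3·18.7 − ½·3² = 51.6.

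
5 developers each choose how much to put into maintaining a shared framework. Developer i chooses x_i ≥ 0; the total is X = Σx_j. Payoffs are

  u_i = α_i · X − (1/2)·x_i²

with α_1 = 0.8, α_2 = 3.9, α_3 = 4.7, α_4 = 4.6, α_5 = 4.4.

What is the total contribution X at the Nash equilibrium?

Developer i's FOC: ∂u_i/∂x_i = α_i − x_i = 0, so x_i* = α_i.
NE contributions = (0.8, 3.9, 4.7, 4.6, 4.4); X = 18.4.

18.4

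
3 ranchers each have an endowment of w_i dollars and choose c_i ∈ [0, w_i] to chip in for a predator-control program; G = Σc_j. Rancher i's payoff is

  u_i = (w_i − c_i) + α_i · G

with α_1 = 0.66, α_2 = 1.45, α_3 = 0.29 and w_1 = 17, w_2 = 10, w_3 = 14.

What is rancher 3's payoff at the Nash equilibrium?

∂u_i/∂c_i = α_i − 1, so rancher i contributes w_i if α_i > 1, else 0.
α_i > 1 for i ∈ {2}; NE contributions (0, 10, 0), G = 10.
u_3 = (14 − 0) + 0.29·10 = 16.9.

16.9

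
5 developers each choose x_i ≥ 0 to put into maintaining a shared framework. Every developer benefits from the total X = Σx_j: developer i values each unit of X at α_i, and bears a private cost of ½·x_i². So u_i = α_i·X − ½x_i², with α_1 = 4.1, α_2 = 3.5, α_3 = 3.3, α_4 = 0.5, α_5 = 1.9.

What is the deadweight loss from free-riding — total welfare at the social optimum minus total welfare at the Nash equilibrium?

Developer i's FOC: ∂u_i/∂x_i = α_i − x_i = 0, so x_i* = α_i.
NE contributions = (4.1, 3.5, 3.3, 0.5, 1.9); X = 13.3.
W^NE = (Σα)·X − ½Σα_i² = 13.3² − ½·43.81 = 154.985.
Planner sets x_i = Σα_j = 13.3 for every i, so X^SO = 5·13.3 = 66.5.
W^SO = (Σα)·X^SO − ½·5·(Σα)² = (5/2)·13.3² = 442.225.
Deadweight loss = W^SO − W^NE = 287.24.

287.24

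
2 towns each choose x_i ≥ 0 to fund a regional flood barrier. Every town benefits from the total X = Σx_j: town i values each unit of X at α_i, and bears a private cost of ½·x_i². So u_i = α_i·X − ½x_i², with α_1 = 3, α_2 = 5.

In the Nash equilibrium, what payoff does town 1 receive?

19.5

Town i's FOC: ∂u_i/∂x_i = α_i − x_i = 0, so x_i* = α_i.
NE contributions = (3, 5); X = 8.
u_1 = α_1·X − ½·(x_1)² = 3·8 − ½·3² = 19.5.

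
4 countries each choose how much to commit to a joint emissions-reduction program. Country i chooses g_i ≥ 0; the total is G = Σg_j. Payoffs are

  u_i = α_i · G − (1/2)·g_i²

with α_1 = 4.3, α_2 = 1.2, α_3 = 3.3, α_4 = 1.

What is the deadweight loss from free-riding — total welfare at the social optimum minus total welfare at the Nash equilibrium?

111.95

Country i's FOC: ∂u_i/∂g_i = α_i − g_i = 0, so g_i* = α_i.
NE contributions = (4.3, 1.2, 3.3, 1); G = 9.8.
W^NE = (Σα)·G − ½Σα_i² = 9.8² − ½·31.82 = 80.13.
Planner sets g_i = Σα_j = 9.8 for every i, so G^SO = 4·9.8 = 39.2.
W^SO = (Σα)·G^SO − ½·4·(Σα)² = (4/2)·9.8² = 192.08.
Deadweight loss = W^SO − W^NE = 111.95.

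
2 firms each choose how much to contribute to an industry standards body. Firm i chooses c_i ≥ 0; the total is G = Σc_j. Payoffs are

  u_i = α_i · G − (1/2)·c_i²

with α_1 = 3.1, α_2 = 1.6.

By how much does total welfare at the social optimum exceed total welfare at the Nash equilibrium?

Firm i's FOC: ∂u_i/∂c_i = α_i − c_i = 0, so c_i* = α_i.
NE contributions = (3.1, 1.6); G = 4.7.
W^NE = (Σα)·G − ½Σα_i² = 4.7² − ½·12.17 = 16.005.
Planner sets c_i = Σα_j = 4.7 for every i, so G^SO = 2·4.7 = 9.4.
W^SO = (Σα)·G^SO − ½·2·(Σα)² = (2/2)·4.7² = 22.09.
Deadweight loss = W^SO − W^NE = 6.085.

6.085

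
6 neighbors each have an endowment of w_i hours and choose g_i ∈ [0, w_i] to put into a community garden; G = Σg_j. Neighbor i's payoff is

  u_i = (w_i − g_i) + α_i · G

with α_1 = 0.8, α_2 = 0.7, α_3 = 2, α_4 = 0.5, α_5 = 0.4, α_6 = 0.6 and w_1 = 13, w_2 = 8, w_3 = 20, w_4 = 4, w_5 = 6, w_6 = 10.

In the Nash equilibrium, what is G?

20

∂u_i/∂g_i = α_i − 1, so neighbor i contributes w_i if α_i > 1, else 0.
α_i > 1 for i ∈ {3}; NE contributions (0, 0, 20, 0, 0, 0), G = 20.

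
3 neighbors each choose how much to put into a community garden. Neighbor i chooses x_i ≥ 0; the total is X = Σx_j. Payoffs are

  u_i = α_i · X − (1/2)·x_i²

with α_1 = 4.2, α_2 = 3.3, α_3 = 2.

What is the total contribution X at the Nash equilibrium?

9.5

Neighbor i's FOC: ∂u_i/∂x_i = α_i − x_i = 0, so x_i* = α_i.
NE contributions = (4.2, 3.3, 2); X = 9.5.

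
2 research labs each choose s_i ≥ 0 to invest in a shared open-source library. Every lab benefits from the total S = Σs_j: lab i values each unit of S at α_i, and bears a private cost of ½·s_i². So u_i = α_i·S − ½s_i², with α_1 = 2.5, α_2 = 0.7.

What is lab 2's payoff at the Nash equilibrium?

1.995

Lab i's FOC: ∂u_i/∂s_i = α_i − s_i = 0, so s_i* = α_i.
NE contributions = (2.5, 0.7); S = 3.2.
u_2 = α_2·S − ½·(s_2)² = 0.7·3.2 − ½·0.7² = 1.995.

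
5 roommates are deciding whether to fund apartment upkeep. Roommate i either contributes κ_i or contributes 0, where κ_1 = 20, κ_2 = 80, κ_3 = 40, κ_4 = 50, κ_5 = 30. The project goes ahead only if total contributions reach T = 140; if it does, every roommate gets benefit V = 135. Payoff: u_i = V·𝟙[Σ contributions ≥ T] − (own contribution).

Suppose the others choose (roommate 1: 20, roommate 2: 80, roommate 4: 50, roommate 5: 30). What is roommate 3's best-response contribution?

0

Others' total = 180 ≥ 140; contributing adds cost 40 for no extra benefit.
Best response: 0.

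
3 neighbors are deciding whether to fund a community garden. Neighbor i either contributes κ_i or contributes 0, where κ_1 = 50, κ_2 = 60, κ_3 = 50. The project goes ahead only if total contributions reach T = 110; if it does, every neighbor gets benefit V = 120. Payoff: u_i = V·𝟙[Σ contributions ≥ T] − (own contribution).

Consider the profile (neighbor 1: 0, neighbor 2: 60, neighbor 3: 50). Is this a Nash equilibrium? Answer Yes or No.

Total = 110 ≥ 110: provided.
Neighbor 1 (pledges 0, payoff 120): pledging 50 → total 160, payoff 70. No gain.
Neighbor 2 (pledges 60, payoff 60): dropping to 0 → total 50, payoff 0. No gain.
Neighbor 3 (pledges 50, payoff 70): dropping to 0 → total 60, payoff 0. No gain.

Yes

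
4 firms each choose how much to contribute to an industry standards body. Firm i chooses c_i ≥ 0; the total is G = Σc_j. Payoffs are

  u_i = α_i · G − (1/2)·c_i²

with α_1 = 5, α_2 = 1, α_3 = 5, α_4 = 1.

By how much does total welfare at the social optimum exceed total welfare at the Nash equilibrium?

170

Firm i's FOC: ∂u_i/∂c_i = α_i − c_i = 0, so c_i* = α_i.
NE contributions = (5, 1, 5, 1); G = 12.
W^NE = (Σα)·G − ½Σα_i² = 12² − ½·52 = 118.
Planner sets c_i = Σα_j = 12 for every i, so G^SO = 4·12 = 48.
W^SO = (Σα)·G^SO − ½·4·(Σα)² = (4/2)·12² = 288.
Deadweight loss = W^SO − W^NE = 170.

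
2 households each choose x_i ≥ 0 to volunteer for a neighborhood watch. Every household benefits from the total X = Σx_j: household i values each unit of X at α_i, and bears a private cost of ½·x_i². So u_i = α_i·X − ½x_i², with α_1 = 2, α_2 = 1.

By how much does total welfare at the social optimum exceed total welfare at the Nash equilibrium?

2.5

Household i's FOC: ∂u_i/∂x_i = α_i − x_i = 0, so x_i* = α_i.
NE contributions = (2, 1); X = 3.
W^NE = (Σα)·X − ½Σα_i² = 3² − ½·5 = 6.5.
Planner sets x_i = Σα_j = 3 for every i, so X^SO = 2·3 = 6.
W^SO = (Σα)·X^SO − ½·2·(Σα)² = (2/2)·3² = 9.
Deadweight loss = W^SO − W^NE = 2.5.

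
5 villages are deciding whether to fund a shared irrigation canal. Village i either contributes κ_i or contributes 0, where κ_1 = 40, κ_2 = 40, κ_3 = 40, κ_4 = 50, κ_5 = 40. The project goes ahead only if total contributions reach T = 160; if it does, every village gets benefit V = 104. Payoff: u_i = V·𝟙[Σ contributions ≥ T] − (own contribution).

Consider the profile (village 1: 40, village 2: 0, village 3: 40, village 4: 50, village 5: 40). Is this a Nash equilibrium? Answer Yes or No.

Total = 170 ≥ 160: provided.
Village 1 (pledges 40, payoff 64): dropping to 0 → total 130, payoff 0. No gain.
Village 2 (pledges 0, payoff 104): pledging 40 → total 210, payoff 64. No gain.
Village 3 (pledges 40, payoff 64): dropping to 0 → total 130, payoff 0. No gain.
Village 4 (pledges 50, payoff 54): dropping to 0 → total 120, payoff 0. No gain.
Village 5 (pledges 40, payoff 64): dropping to 0 → total 130, payoff 0. No gain.

Yes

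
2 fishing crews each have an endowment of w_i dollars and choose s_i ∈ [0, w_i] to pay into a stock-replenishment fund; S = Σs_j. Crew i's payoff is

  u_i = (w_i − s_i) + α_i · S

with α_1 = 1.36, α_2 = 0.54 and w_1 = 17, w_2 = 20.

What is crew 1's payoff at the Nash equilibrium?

∂u_i/∂s_i = α_i − 1, so crew i contributes w_i if α_i > 1, else 0.
α_i > 1 for i ∈ {1}; NE contributions (17, 0), S = 17.
u_1 = (17 − 17) + 1.36·17 = 23.12.

23.12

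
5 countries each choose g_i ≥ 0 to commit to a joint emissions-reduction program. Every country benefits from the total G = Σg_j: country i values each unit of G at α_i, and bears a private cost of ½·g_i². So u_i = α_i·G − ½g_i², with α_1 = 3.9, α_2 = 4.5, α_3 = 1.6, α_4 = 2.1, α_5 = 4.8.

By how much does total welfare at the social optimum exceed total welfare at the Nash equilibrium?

Country i's FOC: ∂u_i/∂g_i = α_i − g_i = 0, so g_i* = α_i.
NE contributions = (3.9, 4.5, 1.6, 2.1, 4.8); G = 16.9.
W^NE = (Σα)·G − ½Σα_i² = 16.9² − ½·65.47 = 252.875.
Planner sets g_i = Σα_j = 16.9 for every i, so G^SO = 5·16.9 = 84.5.
W^SO = (Σα)·G^SO − ½·5·(Σα)² = (5/2)·16.9² = 714.025.
Deadweight loss = W^SO − W^NE = 461.15.

461.15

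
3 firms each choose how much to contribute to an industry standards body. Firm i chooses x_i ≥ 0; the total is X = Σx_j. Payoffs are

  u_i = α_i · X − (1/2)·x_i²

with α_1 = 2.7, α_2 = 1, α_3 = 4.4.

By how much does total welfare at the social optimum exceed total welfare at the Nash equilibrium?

46.63

Firm i's FOC: ∂u_i/∂x_i = α_i − x_i = 0, so x_i* = α_i.
NE contributions = (2.7, 1, 4.4); X = 8.1.
W^NE = (Σα)·X − ½Σα_i² = 8.1² − ½·27.65 = 51.785.
Planner sets x_i = Σα_j = 8.1 for every i, so X^SO = 3·8.1 = 24.3.
W^SO = (Σα)·X^SO − ½·3·(Σα)² = (3/2)·8.1² = 98.415.
Deadweight loss = W^SO − W^NE = 46.63.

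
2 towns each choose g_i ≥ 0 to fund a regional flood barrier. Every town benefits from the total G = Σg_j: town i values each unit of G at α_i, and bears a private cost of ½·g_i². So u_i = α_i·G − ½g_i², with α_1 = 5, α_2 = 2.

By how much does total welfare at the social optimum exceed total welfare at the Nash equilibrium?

Town i's FOC: ∂u_i/∂g_i = α_i − g_i = 0, so g_i* = α_i.
NE contributions = (5, 2); G = 7.
W^NE = (Σα)·G − ½Σα_i² = 7² − ½·29 = 34.5.
Planner sets g_i = Σα_j = 7 for every i, so G^SO = 2·7 = 14.
W^SO = (Σα)·G^SO − ½·2·(Σα)² = (2/2)·7² = 49.
Deadweight loss = W^SO − W^NE = 14.5.

14.5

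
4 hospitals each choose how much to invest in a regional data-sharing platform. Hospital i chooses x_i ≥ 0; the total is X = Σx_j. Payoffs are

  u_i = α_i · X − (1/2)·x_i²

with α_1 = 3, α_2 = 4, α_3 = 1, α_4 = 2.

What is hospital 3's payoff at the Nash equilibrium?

Hospital i's FOC: ∂u_i/∂x_i = α_i − x_i = 0, so x_i* = α_i.
NE contributions = (3, 4, 1, 2); X = 10.
u_3 = α_3·X − ½·(x_3)² = 1·10 − ½·1² = 9.5.

9.5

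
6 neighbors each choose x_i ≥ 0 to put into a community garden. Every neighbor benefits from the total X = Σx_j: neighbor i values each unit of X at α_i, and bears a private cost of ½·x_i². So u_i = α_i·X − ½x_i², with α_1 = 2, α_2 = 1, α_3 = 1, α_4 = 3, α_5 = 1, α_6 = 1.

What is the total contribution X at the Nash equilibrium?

Neighbor i's FOC: ∂u_i/∂x_i = α_i − x_i = 0, so x_i* = α_i.
NE contributions = (2, 1, 1, 3, 1, 1); X = 9.

9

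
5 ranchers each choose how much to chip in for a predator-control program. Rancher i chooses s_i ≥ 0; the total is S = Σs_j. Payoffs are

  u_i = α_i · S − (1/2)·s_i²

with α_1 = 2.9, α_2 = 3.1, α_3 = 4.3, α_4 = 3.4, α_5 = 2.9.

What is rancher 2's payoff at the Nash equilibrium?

46.655

Rancher i's FOC: ∂u_i/∂s_i = α_i − s_i = 0, so s_i* = α_i.
NE contributions = (2.9, 3.1, 4.3, 3.4, 2.9); S = 16.6.
u_2 = α_2·S − ½·(s_2)² = 3.1·16.6 − ½·3.1² = 46.655.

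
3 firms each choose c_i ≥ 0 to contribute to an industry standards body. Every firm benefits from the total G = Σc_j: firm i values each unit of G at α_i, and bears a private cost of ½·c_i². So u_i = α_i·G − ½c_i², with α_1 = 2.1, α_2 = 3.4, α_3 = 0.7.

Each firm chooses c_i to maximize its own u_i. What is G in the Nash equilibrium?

6.2

Firm i's FOC: ∂u_i/∂c_i = α_i − c_i = 0, so c_i* = α_i.
NE contributions = (2.1, 3.4, 0.7); G = 6.2.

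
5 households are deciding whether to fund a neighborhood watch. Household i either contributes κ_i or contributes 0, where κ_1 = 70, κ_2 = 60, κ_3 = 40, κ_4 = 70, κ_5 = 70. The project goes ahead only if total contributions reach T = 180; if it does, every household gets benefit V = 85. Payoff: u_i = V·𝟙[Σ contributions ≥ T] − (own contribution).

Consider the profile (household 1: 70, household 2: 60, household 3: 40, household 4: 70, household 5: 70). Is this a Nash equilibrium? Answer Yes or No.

No

Total = 310 ≥ 180: provided.
Household 1 (pledges 70, payoff 15): dropping to 0 → total 240, payoff 85. Profitable deviation.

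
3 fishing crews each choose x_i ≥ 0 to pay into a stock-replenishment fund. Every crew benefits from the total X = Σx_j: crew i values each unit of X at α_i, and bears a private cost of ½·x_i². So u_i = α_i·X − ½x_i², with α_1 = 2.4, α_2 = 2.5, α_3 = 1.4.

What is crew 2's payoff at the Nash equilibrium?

Crew i's FOC: ∂u_i/∂x_i = α_i − x_i = 0, so x_i* = α_i.
NE contributions = (2.4, 2.5, 1.4); X = 6.3.
u_2 = α_2·X − ½·(x_2)² = 2.5·6.3 − ½·2.5² = 12.625.

12.625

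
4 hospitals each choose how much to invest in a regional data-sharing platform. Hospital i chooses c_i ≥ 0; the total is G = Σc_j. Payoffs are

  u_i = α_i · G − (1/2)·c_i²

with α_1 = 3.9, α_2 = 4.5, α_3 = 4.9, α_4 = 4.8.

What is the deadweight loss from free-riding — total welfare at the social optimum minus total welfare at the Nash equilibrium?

Hospital i's FOC: ∂u_i/∂c_i = α_i − c_i = 0, so c_i* = α_i.
NE contributions = (3.9, 4.5, 4.9, 4.8); G = 18.1.
W^NE = (Σα)·G − ½Σα_i² = 18.1² − ½·82.51 = 286.355.
Planner sets c_i = Σα_j = 18.1 for every i, so G^SO = 4·18.1 = 72.4.
W^SO = (Σα)·G^SO − ½·4·(Σα)² = (4/2)·18.1² = 655.22.
Deadweight loss = W^SO − W^NE = 368.865.

368.865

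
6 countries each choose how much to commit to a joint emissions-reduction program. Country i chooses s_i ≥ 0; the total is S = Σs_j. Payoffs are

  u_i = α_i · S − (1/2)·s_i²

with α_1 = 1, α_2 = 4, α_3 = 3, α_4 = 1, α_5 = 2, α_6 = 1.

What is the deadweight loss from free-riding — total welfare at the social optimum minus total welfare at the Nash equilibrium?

Country i's FOC: ∂u_i/∂s_i = α_i − s_i = 0, so s_i* = α_i.
NE contributions = (1, 4, 3, 1, 2, 1); S = 12.
W^NE = (Σα)·S − ½Σα_i² = 12² − ½·32 = 128.
Planner sets s_i = Σα_j = 12 for every i, so S^SO = 6·12 = 72.
W^SO = (Σα)·S^SO − ½·6·(Σα)² = (6/2)·12² = 432.
Deadweight loss = W^SO − W^NE = 304.

304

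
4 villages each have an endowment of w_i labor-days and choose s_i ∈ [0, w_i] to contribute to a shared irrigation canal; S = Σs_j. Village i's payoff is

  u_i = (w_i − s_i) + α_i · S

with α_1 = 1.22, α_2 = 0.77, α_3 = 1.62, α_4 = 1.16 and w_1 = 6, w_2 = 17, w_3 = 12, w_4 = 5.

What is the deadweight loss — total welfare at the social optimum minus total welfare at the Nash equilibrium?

∂u_i/∂s_i = α_i − 1, so village i contributes w_i if α_i > 1, else 0.
α_i > 1 for i ∈ {1, 3, 4}; NE contributions (6, 0, 12, 5), S = 23.
W^NE = Σw_i − S^NE + (Σα_i)·S^NE = 40 + 3.77·23 = 126.71.
Planner: ∂(Σu_j)/∂s_i = Σα_j − 1 = 3.77 > 0, so everyone contributes w_i; S^SO = 40, W^SO = 40 + 3.77·40 = 190.8.
Deadweight loss = 64.09.

64.09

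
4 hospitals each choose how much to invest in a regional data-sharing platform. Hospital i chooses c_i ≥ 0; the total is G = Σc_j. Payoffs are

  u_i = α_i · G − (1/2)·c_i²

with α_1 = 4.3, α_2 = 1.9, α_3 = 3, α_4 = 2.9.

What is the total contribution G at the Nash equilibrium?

Hospital i's FOC: ∂u_i/∂c_i = α_i − c_i = 0, so c_i* = α_i.
NE contributions = (4.3, 1.9, 3, 2.9); G = 12.1.

12.1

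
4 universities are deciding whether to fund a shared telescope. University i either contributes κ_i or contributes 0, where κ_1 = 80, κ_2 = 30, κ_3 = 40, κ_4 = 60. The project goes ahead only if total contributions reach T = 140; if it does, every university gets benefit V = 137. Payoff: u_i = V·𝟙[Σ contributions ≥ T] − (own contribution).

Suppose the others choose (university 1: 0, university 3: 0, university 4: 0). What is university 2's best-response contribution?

0

Others' total = 0. Even contributing 30 gives 30 < 140: no benefit either way.
Best response: 0.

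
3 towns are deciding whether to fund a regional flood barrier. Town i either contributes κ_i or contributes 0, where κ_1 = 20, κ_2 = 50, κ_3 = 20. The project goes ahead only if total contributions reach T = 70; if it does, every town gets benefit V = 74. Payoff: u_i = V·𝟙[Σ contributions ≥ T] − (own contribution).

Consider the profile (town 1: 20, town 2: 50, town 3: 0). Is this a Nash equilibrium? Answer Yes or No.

Yes

Total = 70 ≥ 70: provided.
Town 1 (pledges 20, payoff 54): dropping to 0 → total 50, payoff 0. No gain.
Town 2 (pledges 50, payoff 24): dropping to 0 → total 20, payoff 0. No gain.
Town 3 (pledges 0, payoff 74): pledging 20 → total 90, payoff 54. No gain.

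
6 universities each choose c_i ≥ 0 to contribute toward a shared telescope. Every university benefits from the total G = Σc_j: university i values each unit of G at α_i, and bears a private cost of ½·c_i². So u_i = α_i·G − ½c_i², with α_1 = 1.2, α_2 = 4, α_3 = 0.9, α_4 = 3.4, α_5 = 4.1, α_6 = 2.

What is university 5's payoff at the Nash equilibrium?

University i's FOC: ∂u_i/∂c_i = α_i − c_i = 0, so c_i* = α_i.
NE contributions = (1.2, 4, 0.9, 3.4, 4.1, 2); G = 15.6.
u_5 = α_5·G − ½·(c_5)² = 4.1·15.6 − ½·4.1² = 55.555.

55.555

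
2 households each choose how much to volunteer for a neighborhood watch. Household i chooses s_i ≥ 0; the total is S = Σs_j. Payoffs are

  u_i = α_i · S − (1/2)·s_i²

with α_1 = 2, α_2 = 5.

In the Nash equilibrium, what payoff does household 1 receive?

Household i's FOC: ∂u_i/∂s_i = α_i − s_i = 0, so s_i* = α_i.
NE contributions = (2, 5); S = 7.
u_1 = α_1·S − ½·(s_1)² = 2·7 − ½·2² = 12.

12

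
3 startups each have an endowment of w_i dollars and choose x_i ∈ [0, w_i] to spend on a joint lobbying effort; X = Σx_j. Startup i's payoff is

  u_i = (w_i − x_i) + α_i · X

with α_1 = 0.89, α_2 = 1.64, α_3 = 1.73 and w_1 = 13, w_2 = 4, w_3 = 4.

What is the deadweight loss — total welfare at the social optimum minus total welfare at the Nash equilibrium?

∂u_i/∂x_i = α_i − 1, so startup i contributes w_i if α_i > 1, else 0.
α_i > 1 for i ∈ {2, 3}; NE contributions (0, 4, 4), X = 8.
W^NE = Σw_i − X^NE + (Σα_i)·X^NE = 21 + 3.26·8 = 47.08.
Planner: ∂(Σu_j)/∂x_i = Σα_j − 1 = 3.26 > 0, so everyone contributes w_i; X^SO = 21, W^SO = 21 + 3.26·21 = 89.46.
Deadweight loss = 42.38.

42.38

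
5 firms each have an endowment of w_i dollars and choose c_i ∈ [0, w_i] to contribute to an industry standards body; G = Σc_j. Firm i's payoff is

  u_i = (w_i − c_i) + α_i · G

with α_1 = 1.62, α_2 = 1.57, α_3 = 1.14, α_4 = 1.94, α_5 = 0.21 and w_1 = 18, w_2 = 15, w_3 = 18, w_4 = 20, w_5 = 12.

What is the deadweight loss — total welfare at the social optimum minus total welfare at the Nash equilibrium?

65.76

∂u_i/∂c_i = α_i − 1, so firm i contributes w_i if α_i > 1, else 0.
α_i > 1 for i ∈ {1, 2, 3, 4}; NE contributions (18, 15, 18, 20, 0), G = 71.
W^NE = Σw_i − G^NE + (Σα_i)·G^NE = 83 + 5.48·71 = 472.08.
Planner: ∂(Σu_j)/∂c_i = Σα_j − 1 = 5.48 > 0, so everyone contributes w_i; G^SO = 83, W^SO = 83 + 5.48·83 = 537.84.
Deadweight loss = 65.76.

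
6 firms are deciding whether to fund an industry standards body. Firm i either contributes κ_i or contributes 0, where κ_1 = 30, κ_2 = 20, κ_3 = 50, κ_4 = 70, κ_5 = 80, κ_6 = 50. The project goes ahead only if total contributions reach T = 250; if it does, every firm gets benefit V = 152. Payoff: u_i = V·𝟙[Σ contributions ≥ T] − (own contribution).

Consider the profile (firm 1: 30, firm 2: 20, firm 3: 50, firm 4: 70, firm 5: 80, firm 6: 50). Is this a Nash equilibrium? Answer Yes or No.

Total = 300 ≥ 250: provided.
Firm 1 (pledges 30, payoff 122): dropping to 0 → total 270, payoff 152. Profitable deviation.

No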